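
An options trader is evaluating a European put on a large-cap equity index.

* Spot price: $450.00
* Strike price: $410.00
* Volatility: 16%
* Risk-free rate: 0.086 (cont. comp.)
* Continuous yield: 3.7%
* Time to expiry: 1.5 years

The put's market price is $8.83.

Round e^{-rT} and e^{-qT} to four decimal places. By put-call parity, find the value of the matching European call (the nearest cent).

exp(−qT) = exp(−0.037·1.5) = 0.9460;  exp(−rT) = exp(−0.086·1.5) = 0.8790
Put-call parity: C − P = S·e^(−qT) − K·e^(−rT) = 450·0.9460 − 410·0.8790 = 425.7000 − 360.3900 = 65.3100
C = P + (C − P) = 8.83 + (65.3100) = 74.1400

$74.14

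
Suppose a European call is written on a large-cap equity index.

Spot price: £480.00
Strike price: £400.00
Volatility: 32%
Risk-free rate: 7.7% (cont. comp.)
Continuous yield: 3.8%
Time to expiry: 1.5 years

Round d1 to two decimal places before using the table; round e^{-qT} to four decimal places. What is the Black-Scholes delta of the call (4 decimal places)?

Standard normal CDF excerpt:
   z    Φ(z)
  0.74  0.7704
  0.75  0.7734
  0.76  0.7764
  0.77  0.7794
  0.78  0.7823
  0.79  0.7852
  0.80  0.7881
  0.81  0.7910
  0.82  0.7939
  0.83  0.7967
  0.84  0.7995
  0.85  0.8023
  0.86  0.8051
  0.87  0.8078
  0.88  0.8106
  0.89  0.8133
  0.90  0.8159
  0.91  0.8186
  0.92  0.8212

0.7472

T = 1.5;  σ√T = 0.3919
d₁ = [ln(480/400) + (0.077 − 0.038 + 0.32²/2)·1.5] / 0.3919 = [0.1823 + 0.1353] / 0.3919 = 0.8104 which rounds to 0.81
N(d₁) = N(0.81) = 0.7910
Δ_call = exp(−qT)·N(d₁) = 0.9446·0.7910 = 0.7472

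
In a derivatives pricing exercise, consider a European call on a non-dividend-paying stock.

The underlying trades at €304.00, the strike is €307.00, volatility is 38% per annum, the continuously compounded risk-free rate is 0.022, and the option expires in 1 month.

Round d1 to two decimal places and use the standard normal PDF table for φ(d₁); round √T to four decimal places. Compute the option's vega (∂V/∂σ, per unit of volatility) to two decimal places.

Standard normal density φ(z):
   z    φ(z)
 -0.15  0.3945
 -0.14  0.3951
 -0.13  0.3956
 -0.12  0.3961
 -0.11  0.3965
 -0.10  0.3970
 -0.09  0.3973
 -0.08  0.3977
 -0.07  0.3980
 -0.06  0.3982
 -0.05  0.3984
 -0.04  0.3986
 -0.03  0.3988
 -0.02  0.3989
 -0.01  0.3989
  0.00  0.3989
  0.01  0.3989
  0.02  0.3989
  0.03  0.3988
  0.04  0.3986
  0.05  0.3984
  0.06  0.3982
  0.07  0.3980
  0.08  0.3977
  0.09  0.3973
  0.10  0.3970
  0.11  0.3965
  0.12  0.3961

T = 0.08333;  σ√T = 0.1097
ln(S/K) + (r + σ²/2)T = ln(304/307) + (0.022 + 0.38²/2)·0.08333 = -0.0098 + 0.0078 = -0.0020
d₁ = -0.0020 / 0.1097 = -0.0180 ≈ -0.02
√T = √0.08333 = 0.2887
φ(d₁) = φ(-0.02) = 0.3989
vega = S·φ(d₁)·√T = 304·0.3989·0.2887 = 35.0094
(Call and put vega coincide under Black-Scholes.)

35.01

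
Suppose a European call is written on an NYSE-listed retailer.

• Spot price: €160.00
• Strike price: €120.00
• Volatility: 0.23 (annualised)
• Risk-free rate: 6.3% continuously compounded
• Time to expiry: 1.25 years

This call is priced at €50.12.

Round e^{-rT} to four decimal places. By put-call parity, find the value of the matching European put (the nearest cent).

€1.04

e^(−rT) = e^(−0.063·1.25) = 0.9243
Put-call parity: C − P = S − K·e^(−rT) = 160 − 120·0.9243 = 160 − 110.9160 = 49.0840
P = C − (C − P) = 50.12 − (49.0840) = 1.0360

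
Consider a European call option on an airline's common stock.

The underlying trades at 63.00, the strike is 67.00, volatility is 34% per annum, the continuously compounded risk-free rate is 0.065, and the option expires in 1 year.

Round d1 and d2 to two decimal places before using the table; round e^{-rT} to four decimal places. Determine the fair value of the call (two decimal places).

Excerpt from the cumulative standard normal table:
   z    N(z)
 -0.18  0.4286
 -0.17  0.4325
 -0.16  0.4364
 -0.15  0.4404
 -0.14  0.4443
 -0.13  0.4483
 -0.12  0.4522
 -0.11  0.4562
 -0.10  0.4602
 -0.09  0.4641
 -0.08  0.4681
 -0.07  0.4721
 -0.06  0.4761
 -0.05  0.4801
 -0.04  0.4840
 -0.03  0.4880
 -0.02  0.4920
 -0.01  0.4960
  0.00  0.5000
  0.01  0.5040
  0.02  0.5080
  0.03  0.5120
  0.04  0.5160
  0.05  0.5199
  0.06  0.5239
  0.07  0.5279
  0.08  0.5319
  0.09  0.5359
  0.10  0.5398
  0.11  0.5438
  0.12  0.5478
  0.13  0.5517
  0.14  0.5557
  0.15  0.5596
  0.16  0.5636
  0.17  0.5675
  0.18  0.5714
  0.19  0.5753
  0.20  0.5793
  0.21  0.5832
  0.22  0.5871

σ√T = 0.34 × 1.0000 = 0.3400
ln(S/K) + (r + σ²/2)T = ln(63/67) + (0.065 + 0.34²/2)·1 = -0.0616 + 0.1228 = 0.0612
d₁ = 0.0612 / 0.3400 = 0.1801 → 0.18
d₂ = d₁ − σ√T = 0.1801 − 0.3400 = -0.1599 → -0.16
e^(−rT) = e^(−0.065·1) = 0.9371
N(d₁) = N(0.18) = 0.5714;  N(d₂) = N(-0.16) = 0.4364
C = 63·0.5714 − 67·0.9371·0.4364 = 35.9982 − 27.3997 = 8.5985

8.60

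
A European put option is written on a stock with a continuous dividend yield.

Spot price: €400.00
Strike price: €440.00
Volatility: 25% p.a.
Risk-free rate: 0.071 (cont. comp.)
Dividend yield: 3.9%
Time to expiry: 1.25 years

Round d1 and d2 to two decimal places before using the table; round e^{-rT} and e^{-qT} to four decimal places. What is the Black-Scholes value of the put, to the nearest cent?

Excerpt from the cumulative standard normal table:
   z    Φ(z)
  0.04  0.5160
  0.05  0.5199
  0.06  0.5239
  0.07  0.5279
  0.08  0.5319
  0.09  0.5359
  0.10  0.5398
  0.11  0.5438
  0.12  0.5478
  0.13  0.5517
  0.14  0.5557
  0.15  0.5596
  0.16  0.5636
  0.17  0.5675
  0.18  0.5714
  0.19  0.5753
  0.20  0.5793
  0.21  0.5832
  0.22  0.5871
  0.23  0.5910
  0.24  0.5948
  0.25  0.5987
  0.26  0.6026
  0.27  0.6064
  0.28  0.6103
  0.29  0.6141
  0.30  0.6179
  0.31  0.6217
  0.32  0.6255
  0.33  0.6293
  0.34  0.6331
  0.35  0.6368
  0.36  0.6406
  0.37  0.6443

σ√T = 0.25·√1.25 = 0.2795
d₁ = [ln(400/440) + (0.071 − 0.039 + 0.25²/2)·1.25] / 0.2795 = [-0.0953 + 0.0791] / 0.2795 = -0.0581 ≈ -0.06
d₂ = d₁ − σ√T = -0.0581 − 0.2795 = -0.3376 ≈ -0.34
exp(−qT) = exp(−0.039·1.25) = 0.9524;  exp(−rT) = exp(−0.071·1.25) = 0.9151
P = 440·0.9151·N(0.34) − 400·0.9524·N(0.06) = 440·0.9151·0.6331 − 400·0.9524·0.5239 = 254.9139 − 199.5849 = 55.3290

€55.33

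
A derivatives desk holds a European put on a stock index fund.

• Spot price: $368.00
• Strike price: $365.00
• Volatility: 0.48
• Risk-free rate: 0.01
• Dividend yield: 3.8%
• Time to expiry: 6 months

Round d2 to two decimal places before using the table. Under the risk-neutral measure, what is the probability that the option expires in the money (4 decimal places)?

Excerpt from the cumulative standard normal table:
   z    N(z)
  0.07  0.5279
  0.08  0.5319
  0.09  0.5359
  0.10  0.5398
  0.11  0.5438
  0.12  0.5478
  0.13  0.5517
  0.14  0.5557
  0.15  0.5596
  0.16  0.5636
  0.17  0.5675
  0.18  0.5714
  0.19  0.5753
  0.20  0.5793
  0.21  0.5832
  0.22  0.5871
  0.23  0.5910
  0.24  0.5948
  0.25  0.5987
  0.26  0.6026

σ√T = 0.48 × 0.7071 = 0.3394
d₁ = [ln(368/365) + (0.01 − 0.038 + 0.48²/2)·0.5] / 0.3394 = [0.0082 + 0.0436] / 0.3394 = 0.1526 ⇒ 0.15
d₂ = d₁ − σ√T = 0.1526 − 0.3394 = -0.1868 ⇒ -0.19
Pr(exercise) under Q = N(−d₂) = N(0.19) = 0.5753

0.5753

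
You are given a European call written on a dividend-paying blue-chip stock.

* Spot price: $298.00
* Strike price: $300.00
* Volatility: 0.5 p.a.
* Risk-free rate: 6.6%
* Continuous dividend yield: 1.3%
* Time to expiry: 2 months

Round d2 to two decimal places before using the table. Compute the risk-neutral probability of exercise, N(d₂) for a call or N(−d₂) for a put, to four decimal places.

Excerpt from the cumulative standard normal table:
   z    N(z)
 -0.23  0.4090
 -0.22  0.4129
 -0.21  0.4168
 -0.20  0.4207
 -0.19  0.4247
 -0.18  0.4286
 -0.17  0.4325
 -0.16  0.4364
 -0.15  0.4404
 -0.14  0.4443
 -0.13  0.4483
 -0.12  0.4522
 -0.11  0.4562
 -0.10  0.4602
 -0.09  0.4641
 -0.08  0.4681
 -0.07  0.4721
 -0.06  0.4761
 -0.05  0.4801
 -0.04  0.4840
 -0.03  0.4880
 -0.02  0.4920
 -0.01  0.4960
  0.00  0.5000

σ√T = 0.5 × 0.4082 = 0.2041
ln(S/K) + (r − q + σ²/2)T = ln(298/300) + (0.066 − 0.013 + 0.5²/2)·0.1667 = -0.0067 + 0.0297 = 0.0230
d₁ = 0.0230 / 0.2041 = 0.1126 ⇒ 0.11
d₂ = d₁ − σ√T = 0.1126 − 0.2041 = -0.0916 ⇒ -0.09
Risk-neutral Pr[S_T > K] = N(d₂) = N(-0.09) = 0.4641

0.4641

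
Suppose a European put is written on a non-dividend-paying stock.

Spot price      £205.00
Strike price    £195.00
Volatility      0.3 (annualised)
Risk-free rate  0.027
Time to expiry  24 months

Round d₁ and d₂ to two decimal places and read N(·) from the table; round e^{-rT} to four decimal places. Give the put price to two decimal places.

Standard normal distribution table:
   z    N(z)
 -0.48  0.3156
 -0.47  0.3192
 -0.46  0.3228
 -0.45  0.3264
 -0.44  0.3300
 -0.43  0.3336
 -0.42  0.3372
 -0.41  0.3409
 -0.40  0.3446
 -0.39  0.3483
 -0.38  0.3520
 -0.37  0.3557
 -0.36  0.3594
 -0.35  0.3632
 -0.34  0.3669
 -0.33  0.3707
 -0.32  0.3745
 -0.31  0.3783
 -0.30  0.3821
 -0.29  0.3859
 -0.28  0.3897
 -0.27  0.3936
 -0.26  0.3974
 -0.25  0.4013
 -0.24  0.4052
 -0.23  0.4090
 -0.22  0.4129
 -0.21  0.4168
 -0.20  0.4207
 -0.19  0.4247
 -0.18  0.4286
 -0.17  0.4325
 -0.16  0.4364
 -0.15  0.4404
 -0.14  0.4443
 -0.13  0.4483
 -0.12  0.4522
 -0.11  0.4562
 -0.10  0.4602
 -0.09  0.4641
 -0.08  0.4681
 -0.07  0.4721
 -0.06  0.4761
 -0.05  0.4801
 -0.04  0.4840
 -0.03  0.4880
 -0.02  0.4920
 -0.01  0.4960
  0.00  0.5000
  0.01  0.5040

σ√T = 0.3·√2 = 0.4243
d₁ = [ln(205/195) + (0.027 + ½·0.3²)·2] / (σ√T) = (0.0500 + 0.1440) / 0.4243 = 0.4573 → 0.46
d₂ = 0.4573 − 0.4243 = 0.0330 → 0.03
e^(−rT) = e^(−0.027·2) = 0.9474
N(−d₂) = N(-0.03) = 0.4880;  N(−d₁) = N(-0.46) = 0.3228
P = 195·0.9474·0.4880 − 205·0.3228 = 90.1546 − 66.1740 = 23.9806

£23.98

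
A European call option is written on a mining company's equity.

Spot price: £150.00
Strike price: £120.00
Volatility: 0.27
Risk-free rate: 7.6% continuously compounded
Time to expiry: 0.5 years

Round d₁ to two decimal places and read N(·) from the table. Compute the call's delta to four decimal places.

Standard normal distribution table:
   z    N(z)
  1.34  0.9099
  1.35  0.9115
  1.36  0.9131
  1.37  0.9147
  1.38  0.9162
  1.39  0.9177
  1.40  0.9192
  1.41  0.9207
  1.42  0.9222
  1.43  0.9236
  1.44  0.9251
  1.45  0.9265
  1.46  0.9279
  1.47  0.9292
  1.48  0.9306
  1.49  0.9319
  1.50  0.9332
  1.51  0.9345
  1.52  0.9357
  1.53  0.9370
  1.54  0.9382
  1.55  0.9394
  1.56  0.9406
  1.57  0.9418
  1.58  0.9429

σ√T = 0.27·√0.5 = 0.1909
d₁ = [ln(150/120) + (0.076 + 0.27²/2)·0.5] / 0.1909 = [0.2231 + 0.0562] / 0.1909 = 1.4633 ⇒ 1.46
N(d₁) = N(1.46) = 0.9279
Δ_call = N(d₁) = 0.9279

0.9279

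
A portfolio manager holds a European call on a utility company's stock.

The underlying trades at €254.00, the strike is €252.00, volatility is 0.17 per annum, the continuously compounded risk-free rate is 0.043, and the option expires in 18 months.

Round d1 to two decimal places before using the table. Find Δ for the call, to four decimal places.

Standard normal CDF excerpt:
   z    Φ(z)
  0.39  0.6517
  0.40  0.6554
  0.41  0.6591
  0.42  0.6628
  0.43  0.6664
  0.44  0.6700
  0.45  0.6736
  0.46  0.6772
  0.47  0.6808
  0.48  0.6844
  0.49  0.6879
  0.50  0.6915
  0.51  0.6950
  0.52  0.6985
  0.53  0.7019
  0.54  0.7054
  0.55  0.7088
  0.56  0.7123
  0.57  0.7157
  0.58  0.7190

0.6736

T = 1.5;  σ√T = 0.2082
d₁ = [ln(254/252) + (0.043 + 0.17²/2)·1.5] / 0.2082 = [0.0079 + 0.0862] / 0.2082 = 0.4519 → 0.45
N(d₁) = N(0.45) = 0.6736
Δ_call = N(d₁) = 0.6736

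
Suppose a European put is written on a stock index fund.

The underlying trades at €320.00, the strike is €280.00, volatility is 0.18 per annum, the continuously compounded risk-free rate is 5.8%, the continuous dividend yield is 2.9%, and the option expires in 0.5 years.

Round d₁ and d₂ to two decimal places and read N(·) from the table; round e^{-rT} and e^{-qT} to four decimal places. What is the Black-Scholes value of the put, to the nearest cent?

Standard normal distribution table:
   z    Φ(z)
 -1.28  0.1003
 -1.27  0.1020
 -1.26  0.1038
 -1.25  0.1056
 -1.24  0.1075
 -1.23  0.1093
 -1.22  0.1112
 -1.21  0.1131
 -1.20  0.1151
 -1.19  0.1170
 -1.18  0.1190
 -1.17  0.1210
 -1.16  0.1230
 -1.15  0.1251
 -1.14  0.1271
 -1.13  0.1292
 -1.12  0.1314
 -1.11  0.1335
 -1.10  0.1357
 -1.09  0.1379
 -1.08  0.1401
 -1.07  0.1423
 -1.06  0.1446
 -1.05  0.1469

T = 0.5;  σ√T = 0.1273
d₁ = [ln(320/280) + (0.058 − 0.029 + ½·0.18²)·0.5] / (σ√T) = (0.1335 + 0.0226) / 0.1273 = 1.2267 → 1.23
d₂ = 1.2267 − 0.1273 = 1.0994 → 1.10
exp(−qT) = exp(−0.029·0.5) = 0.9856;  exp(−rT) = exp(−0.058·0.5) = 0.9714
N(−d₂) = N(-1.10) = 0.1357;  N(−d₁) = N(-1.23) = 0.1093
P = 280·0.9714·0.1357 − 320·0.9856·0.1093 = 36.9093 − 34.4723 = 2.4370

€2.44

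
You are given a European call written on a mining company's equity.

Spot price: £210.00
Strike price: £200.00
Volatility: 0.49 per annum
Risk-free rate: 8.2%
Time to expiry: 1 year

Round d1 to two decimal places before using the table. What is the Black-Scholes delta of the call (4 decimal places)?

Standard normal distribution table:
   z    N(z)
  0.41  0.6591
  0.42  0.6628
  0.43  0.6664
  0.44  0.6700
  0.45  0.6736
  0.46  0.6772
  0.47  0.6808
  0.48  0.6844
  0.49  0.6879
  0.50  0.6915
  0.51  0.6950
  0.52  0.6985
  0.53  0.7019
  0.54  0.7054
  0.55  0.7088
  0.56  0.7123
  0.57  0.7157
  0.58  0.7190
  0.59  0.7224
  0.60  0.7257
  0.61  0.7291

T = 1;  σ√T = 0.4900
d₁ = [ln(210/200) + (0.082 + 0.49²/2)·1] / 0.4900 = [0.0488 + 0.2021] / 0.4900 = 0.5119 which rounds to 0.51
N(d₁) = N(0.51) = 0.6950
Δ_call = N(d₁) = 0.6950

0.6950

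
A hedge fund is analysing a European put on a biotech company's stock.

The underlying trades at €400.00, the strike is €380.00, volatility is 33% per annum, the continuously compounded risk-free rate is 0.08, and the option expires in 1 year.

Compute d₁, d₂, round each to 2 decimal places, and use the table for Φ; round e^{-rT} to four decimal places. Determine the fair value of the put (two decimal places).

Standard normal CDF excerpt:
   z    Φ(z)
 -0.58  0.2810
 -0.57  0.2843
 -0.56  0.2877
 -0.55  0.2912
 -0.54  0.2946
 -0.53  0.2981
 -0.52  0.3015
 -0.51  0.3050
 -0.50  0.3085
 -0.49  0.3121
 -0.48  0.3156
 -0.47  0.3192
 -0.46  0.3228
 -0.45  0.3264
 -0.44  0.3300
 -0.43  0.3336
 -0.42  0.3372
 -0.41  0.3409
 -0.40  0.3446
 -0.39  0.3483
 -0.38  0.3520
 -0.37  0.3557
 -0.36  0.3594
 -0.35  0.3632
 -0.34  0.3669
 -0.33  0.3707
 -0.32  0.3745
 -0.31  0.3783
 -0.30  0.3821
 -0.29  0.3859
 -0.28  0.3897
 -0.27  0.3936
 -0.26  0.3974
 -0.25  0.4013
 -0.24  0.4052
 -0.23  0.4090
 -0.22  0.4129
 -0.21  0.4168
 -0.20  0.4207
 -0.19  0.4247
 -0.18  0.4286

T = 1;  σ√T = 0.3300
d₁ = [ln(400/380) + (0.08 + 0.33²/2)·1] / 0.3300 = [0.0513 + 0.1345] / 0.3300 = 0.5629 ⇒ 0.56
d₂ = d₁ − σ√T = 0.5629 − 0.3300 = 0.2329 ⇒ 0.23
exp(−rT) = exp(−0.08·1) = 0.9231
P = 380·0.9231·N(-0.23) − 400·N(-0.56) = 380·0.9231·0.4090 − 400·0.2877 = 143.4682 − 115.0800 = 28.3882

€28.39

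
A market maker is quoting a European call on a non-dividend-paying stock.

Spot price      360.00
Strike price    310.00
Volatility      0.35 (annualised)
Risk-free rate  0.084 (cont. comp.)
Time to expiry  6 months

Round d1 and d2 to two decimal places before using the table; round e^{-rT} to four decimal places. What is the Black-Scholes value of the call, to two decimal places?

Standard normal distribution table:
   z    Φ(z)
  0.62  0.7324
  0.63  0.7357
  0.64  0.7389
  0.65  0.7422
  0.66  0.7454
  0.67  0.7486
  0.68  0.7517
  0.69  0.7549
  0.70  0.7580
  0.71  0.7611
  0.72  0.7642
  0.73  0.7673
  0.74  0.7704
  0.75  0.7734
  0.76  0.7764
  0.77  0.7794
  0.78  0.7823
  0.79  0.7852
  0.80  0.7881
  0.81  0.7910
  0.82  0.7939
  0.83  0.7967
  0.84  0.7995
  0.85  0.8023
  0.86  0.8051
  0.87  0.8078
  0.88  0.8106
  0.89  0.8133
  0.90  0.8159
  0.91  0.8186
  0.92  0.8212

σ√T = 0.35 × 0.7071 = 0.2475
d₁ = [ln(360/310) + (0.084 + 0.35²/2)·0.5] / 0.2475 = [0.1495 + 0.0726] / 0.2475 = 0.8976 which rounds to 0.90
d₂ = d₁ − σ√T = 0.8976 − 0.2475 = 0.6502 which rounds to 0.65
e^(−rT) = e^(−0.084·0.5) = 0.9589
N(d₁) = N(0.90) = 0.8159;  N(d₂) = N(0.65) = 0.7422
C = 360·0.8159 − 310·0.9589·0.7422 = 293.7240 − 220.6256 = 73.0984

73.10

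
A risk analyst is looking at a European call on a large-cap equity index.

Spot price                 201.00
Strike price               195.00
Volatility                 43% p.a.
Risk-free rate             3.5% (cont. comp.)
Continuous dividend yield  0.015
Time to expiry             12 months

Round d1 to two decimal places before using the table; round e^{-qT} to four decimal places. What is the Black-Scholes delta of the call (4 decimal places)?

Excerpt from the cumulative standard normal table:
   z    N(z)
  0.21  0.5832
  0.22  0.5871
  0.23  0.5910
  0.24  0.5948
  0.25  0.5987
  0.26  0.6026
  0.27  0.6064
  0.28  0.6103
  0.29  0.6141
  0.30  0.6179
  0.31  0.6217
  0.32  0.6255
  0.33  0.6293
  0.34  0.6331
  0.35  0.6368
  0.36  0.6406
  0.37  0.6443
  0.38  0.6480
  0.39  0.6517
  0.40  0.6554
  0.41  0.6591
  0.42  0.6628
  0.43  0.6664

0.6199

T = 1;  σ√T = 0.4300
d₁ = [ln(201/195) + (0.035 − 0.015 + 0.43²/2)·1] / 0.4300 = [0.0303 + 0.1124] / 0.4300 = 0.3320 ⇒ 0.33
N(d₁) = N(0.33) = 0.6293
Δ_call = e^(−qT)·N(d₁) = 0.9851·0.6293 = 0.6199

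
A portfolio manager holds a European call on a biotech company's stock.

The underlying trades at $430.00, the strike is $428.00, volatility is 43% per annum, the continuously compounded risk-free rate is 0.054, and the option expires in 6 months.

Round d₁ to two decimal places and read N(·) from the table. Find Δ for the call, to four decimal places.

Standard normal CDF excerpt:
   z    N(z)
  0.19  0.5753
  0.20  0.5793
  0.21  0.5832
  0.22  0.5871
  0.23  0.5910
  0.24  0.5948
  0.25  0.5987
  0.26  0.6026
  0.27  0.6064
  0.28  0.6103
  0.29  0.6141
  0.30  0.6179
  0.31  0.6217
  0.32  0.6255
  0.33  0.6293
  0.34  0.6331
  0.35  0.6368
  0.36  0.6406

0.6026

T = 0.5;  σ√T = 0.3041
d₁ = [ln(430/428) + (0.054 + ½·0.43²)·0.5] / (σ√T) = (0.0047 + 0.0732) / 0.3041 = 0.2562 ⇒ 0.26
N(d₁) = N(0.26) = 0.6026
Δ_call = N(d₁) = 0.6026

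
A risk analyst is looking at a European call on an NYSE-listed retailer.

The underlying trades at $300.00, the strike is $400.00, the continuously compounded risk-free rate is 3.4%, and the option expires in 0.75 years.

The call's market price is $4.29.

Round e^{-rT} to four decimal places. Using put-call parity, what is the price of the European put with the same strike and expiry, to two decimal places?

$94.21

e^(−rT) = e^(−0.034·0.75) = 0.9748
Put-call parity: C − P = S − K·e^(−rT) = 300 − 400·0.9748 = 300 − 389.9200 = -89.9200
P = C − (C − P) = 4.29 − (-89.9200) = 94.2100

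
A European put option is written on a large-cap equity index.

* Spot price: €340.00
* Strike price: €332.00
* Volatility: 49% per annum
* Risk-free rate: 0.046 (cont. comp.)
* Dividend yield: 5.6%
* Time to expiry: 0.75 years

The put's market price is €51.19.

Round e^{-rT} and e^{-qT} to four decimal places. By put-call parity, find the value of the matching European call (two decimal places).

€56.47

exp(−qT) = exp(−0.056·0.75) = 0.9589;  exp(−rT) = exp(−0.046·0.75) = 0.9661
Put-call parity: C − P = S·e^(−qT) − K·e^(−rT) = 340·0.9589 − 332·0.9661 = 326.0260 − 320.7452 = 5.2808
C = P + (C − P) = 51.19 + (5.2808) = 56.4708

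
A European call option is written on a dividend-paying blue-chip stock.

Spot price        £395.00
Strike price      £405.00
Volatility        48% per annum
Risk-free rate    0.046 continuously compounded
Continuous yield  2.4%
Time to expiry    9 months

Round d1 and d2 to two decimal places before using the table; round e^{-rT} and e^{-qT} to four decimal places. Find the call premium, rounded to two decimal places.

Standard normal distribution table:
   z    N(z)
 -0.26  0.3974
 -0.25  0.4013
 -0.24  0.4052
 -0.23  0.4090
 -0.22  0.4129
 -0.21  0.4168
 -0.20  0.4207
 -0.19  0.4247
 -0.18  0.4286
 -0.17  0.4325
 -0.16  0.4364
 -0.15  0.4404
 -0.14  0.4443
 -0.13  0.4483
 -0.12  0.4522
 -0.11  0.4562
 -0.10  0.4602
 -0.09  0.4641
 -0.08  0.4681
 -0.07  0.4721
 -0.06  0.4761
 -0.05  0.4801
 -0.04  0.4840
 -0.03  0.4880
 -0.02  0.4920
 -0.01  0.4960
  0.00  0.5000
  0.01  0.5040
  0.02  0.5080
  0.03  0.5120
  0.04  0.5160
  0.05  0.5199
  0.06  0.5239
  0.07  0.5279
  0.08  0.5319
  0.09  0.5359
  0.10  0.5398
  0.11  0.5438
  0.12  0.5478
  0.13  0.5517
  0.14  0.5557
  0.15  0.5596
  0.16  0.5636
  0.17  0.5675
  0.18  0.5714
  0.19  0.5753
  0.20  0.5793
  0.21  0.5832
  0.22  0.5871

σ√T = 0.48 × 0.8660 = 0.4157
d₁ = [ln(395/405) + (0.046 − 0.024 + 0.48²/2)·0.75] / 0.4157 = [-0.0250 + 0.1029] / 0.4157 = 0.1874 → 0.19
d₂ = d₁ − σ√T = 0.1874 − 0.4157 = -0.2283 → -0.23
e^(−qT) = e^(−0.024·0.75) = 0.9822;  e^(−rT) = e^(−0.046·0.75) = 0.9661
N(d₁) = N(0.19) = 0.5753;  N(d₂) = N(-0.23) = 0.4090
C = 395·0.9822·0.5753 − 405·0.9661·0.4090 = 223.1986 − 160.0296 = 63.1689

£63.17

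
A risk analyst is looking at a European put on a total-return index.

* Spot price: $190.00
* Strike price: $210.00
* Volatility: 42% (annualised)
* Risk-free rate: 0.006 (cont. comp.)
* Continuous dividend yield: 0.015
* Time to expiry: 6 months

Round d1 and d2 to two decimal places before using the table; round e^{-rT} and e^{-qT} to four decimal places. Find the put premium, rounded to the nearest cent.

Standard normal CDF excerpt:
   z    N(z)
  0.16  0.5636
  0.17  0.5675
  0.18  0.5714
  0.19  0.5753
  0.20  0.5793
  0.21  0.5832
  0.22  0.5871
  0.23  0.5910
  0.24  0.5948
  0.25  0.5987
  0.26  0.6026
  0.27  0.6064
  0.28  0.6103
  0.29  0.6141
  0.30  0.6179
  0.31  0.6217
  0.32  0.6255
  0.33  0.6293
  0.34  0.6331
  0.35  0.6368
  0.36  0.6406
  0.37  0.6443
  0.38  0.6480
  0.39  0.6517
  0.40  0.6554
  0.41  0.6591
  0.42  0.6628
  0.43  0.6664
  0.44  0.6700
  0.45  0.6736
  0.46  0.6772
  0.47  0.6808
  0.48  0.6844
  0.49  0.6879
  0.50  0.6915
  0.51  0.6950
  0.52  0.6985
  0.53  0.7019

$35.54

σ√T = 0.42 × 0.7071 = 0.2970
d₁ = [ln(190/210) + (0.006 − 0.015 + ½·0.42²)·0.5] / (σ√T) = (-0.1001 + 0.0396) / 0.2970 = -0.2037 ≈ -0.20
d₂ = -0.2037 − 0.2970 = -0.5006 ≈ -0.50
e^(−qT) = e^(−0.015·0.5) = 0.9925;  e^(−rT) = e^(−0.006·0.5) = 0.9970
N(−d₂) = N(0.50) = 0.6915;  N(−d₁) = N(0.20) = 0.5793
P = 210·0.9970·0.6915 − 190·0.9925·0.5793 = 144.7794 − 109.2415 = 35.5379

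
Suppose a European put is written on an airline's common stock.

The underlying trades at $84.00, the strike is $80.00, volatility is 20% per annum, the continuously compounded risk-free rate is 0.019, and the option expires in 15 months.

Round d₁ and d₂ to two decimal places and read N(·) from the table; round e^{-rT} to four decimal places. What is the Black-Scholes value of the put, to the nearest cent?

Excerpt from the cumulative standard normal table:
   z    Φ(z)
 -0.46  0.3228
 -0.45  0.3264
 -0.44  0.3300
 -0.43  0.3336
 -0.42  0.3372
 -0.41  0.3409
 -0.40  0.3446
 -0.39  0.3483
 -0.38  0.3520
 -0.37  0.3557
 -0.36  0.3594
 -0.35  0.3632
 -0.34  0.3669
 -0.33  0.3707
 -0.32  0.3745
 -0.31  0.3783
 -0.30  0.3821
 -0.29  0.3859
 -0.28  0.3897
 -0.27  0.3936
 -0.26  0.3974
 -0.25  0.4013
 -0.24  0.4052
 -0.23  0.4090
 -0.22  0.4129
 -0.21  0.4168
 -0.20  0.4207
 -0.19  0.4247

σ√T = 0.2 × 1.1180 = 0.2236
d₁ = [ln(84/80) + (0.019 + 0.2²/2)·1.25] / 0.2236 = [0.0488 + 0.0488] / 0.2236 = 0.4362 → 0.44
d₂ = d₁ − σ√T = 0.4362 − 0.2236 = 0.2126 → 0.21
e^(−rT) = e^(−0.019·1.25) = 0.9765
N(−d₂) = N(-0.21) = 0.4168;  N(−d₁) = N(-0.44) = 0.3300
P = 80·0.9765·0.4168 − 84·0.3300 = 32.5604 − 27.7200 = 4.8404

$4.84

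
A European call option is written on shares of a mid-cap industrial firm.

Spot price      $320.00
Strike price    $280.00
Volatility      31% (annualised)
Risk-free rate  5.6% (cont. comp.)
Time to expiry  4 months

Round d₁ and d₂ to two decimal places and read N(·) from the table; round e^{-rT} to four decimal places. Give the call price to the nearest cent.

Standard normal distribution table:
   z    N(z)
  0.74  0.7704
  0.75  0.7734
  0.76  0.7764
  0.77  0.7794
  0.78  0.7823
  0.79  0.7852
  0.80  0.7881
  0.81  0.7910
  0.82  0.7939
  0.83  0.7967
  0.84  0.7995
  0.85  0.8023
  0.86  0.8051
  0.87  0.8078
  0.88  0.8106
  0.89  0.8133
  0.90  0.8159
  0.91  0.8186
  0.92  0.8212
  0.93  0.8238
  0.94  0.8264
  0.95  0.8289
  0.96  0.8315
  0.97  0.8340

T = 0.3333;  σ√T = 0.1790
d₁ = [ln(320/280) + (0.056 + ½·0.31²)·0.3333] / (σ√T) = (0.1335 + 0.0347) / 0.1790 = 0.9399 ⇒ 0.94
d₂ = 0.9399 − 0.1790 = 0.7609 ⇒ 0.76
e^(−rT) = e^(−0.056·0.3333) = 0.9815
N(d₁) = N(0.94) = 0.8264;  N(d₂) = N(0.76) = 0.7764
C = 320·0.8264 − 280·0.9815·0.7764 = 264.4480 − 213.3702 = 51.0778

$51.08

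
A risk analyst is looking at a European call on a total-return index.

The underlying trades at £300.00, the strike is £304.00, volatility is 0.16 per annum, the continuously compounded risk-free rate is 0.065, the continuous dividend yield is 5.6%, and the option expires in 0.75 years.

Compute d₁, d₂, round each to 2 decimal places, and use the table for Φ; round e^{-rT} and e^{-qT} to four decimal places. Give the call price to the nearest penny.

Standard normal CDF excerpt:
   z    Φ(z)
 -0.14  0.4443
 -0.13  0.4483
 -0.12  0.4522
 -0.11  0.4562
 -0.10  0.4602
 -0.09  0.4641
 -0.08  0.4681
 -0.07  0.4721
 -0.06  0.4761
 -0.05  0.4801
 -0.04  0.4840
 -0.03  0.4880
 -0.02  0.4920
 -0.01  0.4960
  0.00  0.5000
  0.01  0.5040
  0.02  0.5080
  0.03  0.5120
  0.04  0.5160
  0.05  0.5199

T = 0.75;  σ√T = 0.1386
d₁ = [ln(300/304) + (0.065 − 0.056 + 0.16²/2)·0.75] / 0.1386 = [-0.0132 + 0.0163] / 0.1386 = 0.0224 which rounds to 0.02
d₂ = d₁ − σ√T = 0.0224 − 0.1386 = -0.1162 which rounds to -0.12
exp(−qT) = exp(−0.056·0.75) = 0.9589;  exp(−rT) = exp(−0.065·0.75) = 0.9524
N(d₁) = N(0.02) = 0.5080;  N(d₂) = N(-0.12) = 0.4522
C = 300·0.9589·0.5080 − 304·0.9524·0.4522 = 146.1364 − 130.9253 = 15.2111

£15.21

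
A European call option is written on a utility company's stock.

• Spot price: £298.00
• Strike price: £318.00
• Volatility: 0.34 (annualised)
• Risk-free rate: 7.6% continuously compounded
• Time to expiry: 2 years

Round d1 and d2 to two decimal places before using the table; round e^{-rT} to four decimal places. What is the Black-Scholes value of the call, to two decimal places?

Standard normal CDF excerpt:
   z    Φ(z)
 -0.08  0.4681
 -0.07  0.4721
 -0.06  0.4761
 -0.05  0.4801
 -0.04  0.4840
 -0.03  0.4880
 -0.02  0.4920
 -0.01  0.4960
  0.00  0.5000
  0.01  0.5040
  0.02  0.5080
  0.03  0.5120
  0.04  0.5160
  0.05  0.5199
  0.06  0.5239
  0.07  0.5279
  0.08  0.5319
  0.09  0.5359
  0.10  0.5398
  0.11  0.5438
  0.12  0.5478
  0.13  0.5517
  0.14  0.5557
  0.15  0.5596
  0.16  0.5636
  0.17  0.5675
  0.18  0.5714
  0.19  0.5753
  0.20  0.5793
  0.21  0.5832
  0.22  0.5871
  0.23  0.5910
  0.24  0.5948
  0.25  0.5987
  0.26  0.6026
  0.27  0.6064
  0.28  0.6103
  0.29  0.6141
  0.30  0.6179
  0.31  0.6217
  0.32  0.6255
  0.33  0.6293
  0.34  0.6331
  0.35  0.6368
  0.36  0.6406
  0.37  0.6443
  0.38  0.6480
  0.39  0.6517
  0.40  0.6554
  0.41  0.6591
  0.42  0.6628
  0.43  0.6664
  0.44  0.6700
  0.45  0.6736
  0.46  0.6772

T = 2;  σ√T = 0.4808
d₁ = [ln(298/318) + (0.076 + 0.34²/2)·2] / 0.4808 = [-0.0650 + 0.2676] / 0.4808 = 0.4214 ⇒ 0.42
d₂ = d₁ − σ√T = 0.4214 − 0.4808 = -0.0594 ⇒ -0.06
exp(−rT) = exp(−0.076·2) = 0.8590
N(d₁) = N(0.42) = 0.6628;  N(d₂) = N(-0.06) = 0.4761
C = 298·0.6628 − 318·0.8590·0.4761 = 197.5144 − 130.0524 = 67.4620

£67.46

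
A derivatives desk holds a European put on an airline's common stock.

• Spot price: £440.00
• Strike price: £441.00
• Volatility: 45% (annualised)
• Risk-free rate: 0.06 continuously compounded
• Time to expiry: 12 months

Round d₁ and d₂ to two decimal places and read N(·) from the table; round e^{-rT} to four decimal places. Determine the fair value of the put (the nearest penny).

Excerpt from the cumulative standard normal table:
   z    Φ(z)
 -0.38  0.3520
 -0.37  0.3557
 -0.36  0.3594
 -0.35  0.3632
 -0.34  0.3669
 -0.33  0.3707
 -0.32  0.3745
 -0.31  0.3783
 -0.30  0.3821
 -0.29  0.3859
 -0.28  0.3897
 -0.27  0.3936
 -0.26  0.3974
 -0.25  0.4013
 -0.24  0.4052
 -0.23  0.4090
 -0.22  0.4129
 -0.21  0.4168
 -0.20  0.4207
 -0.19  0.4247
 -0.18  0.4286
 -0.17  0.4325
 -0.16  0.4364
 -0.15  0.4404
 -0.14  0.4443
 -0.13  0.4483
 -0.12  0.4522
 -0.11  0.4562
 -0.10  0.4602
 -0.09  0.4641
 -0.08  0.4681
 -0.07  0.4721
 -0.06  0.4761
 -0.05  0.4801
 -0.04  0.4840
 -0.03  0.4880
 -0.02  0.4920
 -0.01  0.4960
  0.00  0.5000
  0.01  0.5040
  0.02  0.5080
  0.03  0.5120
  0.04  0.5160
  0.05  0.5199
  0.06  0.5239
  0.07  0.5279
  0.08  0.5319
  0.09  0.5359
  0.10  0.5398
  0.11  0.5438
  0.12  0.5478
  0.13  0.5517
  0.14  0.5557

T = 1;  σ√T = 0.4500
d₁ = [ln(440/441) + (0.06 + ½·0.45²)·1] / (σ√T) = (-0.0023 + 0.1613) / 0.4500 = 0.3533 ⇒ 0.35
d₂ = 0.3533 − 0.4500 = -0.0967 ⇒ -0.10
e^(−rT) = e^(−0.06·1) = 0.9418
P = 441·0.9418·N(0.10) − 440·N(-0.35) = 441·0.9418·0.5398 − 440·0.3632 = 224.1972 − 159.8080 = 64.3892

£64.39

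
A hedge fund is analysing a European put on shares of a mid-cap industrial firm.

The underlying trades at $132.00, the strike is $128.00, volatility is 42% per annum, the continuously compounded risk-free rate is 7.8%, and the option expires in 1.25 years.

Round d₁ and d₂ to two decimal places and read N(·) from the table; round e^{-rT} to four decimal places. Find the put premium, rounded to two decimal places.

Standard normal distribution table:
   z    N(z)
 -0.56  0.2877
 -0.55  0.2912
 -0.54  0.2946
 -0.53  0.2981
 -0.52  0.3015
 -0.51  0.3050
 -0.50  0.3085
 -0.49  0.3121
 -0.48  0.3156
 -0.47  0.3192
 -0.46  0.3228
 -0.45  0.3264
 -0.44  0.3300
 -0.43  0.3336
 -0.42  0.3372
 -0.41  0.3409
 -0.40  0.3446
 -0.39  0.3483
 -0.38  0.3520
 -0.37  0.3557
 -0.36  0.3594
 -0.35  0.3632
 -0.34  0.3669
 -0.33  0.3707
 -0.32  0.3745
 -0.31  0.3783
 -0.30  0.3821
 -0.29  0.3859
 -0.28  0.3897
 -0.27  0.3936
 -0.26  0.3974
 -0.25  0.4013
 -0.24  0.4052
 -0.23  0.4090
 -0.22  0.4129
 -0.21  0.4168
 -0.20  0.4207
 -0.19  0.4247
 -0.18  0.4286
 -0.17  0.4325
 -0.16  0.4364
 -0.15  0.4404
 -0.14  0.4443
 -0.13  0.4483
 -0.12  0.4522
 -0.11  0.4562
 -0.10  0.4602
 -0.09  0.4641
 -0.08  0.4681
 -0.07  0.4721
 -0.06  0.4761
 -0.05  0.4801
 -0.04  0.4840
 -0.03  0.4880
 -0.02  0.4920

T = 1.25;  σ√T = 0.4696
d₁ = [ln(132/128) + (0.078 + 0.42²/2)·1.25] / 0.4696 = [0.0308 + 0.2077] / 0.4696 = 0.5080 which rounds to 0.51
d₂ = d₁ − σ√T = 0.5080 − 0.4696 = 0.0384 which rounds to 0.04
e^(−rT) = e^(−0.078·1.25) = 0.9071
P = 128·0.9071·N(-0.04) − 132·N(-0.51) = 128·0.9071·0.4840 − 132·0.3050 = 56.1967 − 40.2600 = 15.9367

$15.94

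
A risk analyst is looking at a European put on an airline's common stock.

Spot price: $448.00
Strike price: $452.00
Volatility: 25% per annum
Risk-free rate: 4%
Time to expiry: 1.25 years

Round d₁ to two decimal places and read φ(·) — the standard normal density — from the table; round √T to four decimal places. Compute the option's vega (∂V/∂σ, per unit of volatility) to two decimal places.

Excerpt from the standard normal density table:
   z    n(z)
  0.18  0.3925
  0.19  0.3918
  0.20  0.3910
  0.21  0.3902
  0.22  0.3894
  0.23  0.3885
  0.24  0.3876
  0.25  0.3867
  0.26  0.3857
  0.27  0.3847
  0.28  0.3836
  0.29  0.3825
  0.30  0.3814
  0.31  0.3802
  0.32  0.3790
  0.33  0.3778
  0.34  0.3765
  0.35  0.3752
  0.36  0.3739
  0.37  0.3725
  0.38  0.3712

σ√T = 0.25·√1.25 = 0.2795
d₁ = [ln(448/452) + (0.04 + ½·0.25²)·1.25] / (σ√T) = (-0.0089 + 0.0891) / 0.2795 = 0.2868 which rounds to 0.29
√T = √1.25 = 1.1180
φ(d₁) = φ(0.29) = 0.3825
vega = S·φ(d₁)·√T = 448·0.3825·1.1180 = 191.5805

191.58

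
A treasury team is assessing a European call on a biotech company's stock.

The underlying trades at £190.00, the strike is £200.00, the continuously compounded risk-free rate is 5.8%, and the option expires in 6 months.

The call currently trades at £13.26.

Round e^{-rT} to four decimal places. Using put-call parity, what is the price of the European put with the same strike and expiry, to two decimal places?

exp(−rT) = exp(−0.058·0.5) = 0.9714
Put-call parity: C − P = S − K·e^(−rT) = 190 − 200·0.9714 = 190 − 194.2800 = -4.2800
P = C − (C − P) = 13.26 − (-4.2800) = 17.5400

£17.54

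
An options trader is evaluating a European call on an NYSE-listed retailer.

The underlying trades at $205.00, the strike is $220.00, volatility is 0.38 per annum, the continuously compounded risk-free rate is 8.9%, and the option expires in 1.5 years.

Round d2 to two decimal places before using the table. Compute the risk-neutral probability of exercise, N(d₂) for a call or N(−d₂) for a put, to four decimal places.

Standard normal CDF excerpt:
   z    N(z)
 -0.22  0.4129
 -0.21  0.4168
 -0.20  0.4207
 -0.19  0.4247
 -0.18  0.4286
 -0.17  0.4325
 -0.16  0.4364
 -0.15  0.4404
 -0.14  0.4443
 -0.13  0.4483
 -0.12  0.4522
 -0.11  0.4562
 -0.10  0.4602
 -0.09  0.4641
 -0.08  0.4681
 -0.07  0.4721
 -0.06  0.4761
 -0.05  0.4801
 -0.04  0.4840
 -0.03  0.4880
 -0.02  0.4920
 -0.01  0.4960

0.4602

T = 1.5;  σ√T = 0.4654
d₁ = [ln(205/220) + (0.089 + 0.38²/2)·1.5] / 0.4654 = [-0.0706 + 0.2418] / 0.4654 = 0.3678 ≈ 0.37
d₂ = d₁ − σ√T = 0.3678 − 0.4654 = -0.0976 ≈ -0.10
Risk-neutral Pr[S_T > K] = N(d₂) = N(-0.10) = 0.4602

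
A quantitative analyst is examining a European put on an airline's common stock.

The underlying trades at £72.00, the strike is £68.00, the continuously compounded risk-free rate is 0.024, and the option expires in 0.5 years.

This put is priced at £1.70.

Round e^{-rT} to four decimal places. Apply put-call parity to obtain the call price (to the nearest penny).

£6.51

exp(−rT) = exp(−0.024·0.5) = 0.9881
Put-call parity: C − P = S − K·e^(−rT) = 72 − 68·0.9881 = 72 − 67.1908 = 4.8092
C = P + (C − P) = 1.70 + (4.8092) = 6.5092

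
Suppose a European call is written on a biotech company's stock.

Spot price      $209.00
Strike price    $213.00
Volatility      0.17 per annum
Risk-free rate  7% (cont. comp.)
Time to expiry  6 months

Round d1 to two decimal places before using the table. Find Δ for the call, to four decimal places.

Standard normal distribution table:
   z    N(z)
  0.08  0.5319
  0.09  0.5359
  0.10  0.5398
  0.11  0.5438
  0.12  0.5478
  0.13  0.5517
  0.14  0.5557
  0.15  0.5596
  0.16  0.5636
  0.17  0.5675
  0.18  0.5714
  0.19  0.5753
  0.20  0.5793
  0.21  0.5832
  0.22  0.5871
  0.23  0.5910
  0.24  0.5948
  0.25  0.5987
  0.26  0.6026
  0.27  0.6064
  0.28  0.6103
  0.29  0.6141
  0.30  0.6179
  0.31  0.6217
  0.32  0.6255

0.5753

T = 0.5;  σ√T = 0.1202
d₁ = [ln(209/213) + (0.07 + ½·0.17²)·0.5] / (σ√T) = (-0.0190 + 0.0422) / 0.1202 = 0.1936 ⇒ 0.19
N(d₁) = N(0.19) = 0.5753
Δ_call = N(d₁) = 0.5753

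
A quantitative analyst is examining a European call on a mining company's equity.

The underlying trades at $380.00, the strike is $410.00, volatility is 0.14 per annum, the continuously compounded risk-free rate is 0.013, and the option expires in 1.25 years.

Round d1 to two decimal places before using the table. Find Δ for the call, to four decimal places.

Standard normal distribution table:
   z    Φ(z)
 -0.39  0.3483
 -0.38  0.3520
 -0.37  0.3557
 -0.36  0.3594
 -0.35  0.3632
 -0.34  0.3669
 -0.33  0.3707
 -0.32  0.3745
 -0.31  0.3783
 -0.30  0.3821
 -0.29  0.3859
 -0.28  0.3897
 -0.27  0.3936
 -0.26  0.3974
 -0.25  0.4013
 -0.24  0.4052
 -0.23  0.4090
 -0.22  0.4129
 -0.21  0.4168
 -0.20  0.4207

0.3821

σ√T = 0.14·√1.25 = 0.1565
ln(S/K) + (r + σ²/2)T = ln(380/410) + (0.013 + 0.14²/2)·1.25 = -0.0760 + 0.0285 = -0.0475
d₁ = -0.0475 / 0.1565 = -0.3034 ⇒ -0.30
N(d₁) = N(-0.30) = 0.3821
Δ_call = N(d₁) = 0.3821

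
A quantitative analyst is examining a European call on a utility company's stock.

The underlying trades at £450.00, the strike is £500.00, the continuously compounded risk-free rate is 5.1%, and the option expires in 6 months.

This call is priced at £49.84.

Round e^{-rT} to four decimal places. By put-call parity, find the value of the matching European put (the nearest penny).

e^(−rT) = e^(−0.051·0.5) = 0.9748
Put-call parity: C − P = S − K·e^(−rT) = 450 − 500·0.9748 = 450 − 487.4000 = -37.4000
P = C − (C − P) = 49.84 − (-37.4000) = 87.2400

£87.24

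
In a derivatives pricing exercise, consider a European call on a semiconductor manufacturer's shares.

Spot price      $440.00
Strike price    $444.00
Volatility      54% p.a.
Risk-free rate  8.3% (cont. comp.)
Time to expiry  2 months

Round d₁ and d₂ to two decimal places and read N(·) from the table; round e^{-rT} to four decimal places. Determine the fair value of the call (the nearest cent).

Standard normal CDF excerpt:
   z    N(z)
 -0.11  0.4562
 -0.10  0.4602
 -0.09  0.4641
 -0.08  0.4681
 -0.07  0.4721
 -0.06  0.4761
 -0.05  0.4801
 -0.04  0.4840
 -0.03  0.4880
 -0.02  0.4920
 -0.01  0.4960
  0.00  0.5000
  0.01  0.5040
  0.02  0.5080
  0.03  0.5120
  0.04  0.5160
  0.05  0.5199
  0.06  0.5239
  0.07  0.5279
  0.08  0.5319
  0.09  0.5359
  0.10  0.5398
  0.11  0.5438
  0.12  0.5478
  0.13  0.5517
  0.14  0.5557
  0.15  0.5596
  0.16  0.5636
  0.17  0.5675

σ√T = 0.54·√0.1667 = 0.2205
d₁ = [ln(440/444) + (0.083 + 0.54²/2)·0.1667] / 0.2205 = [-0.0090 + 0.0381] / 0.2205 = 0.1319 ⇒ 0.13
d₂ = d₁ − σ√T = 0.1319 − 0.2205 = -0.0885 ⇒ -0.09
e^(−rT) = e^(−0.083·0.1667) = 0.9863
N(d₁) = N(0.13) = 0.5517;  N(d₂) = N(-0.09) = 0.4641
C = 440·0.5517 − 444·0.9863·0.4641 = 242.7480 − 203.2374 = 39.5106

$39.51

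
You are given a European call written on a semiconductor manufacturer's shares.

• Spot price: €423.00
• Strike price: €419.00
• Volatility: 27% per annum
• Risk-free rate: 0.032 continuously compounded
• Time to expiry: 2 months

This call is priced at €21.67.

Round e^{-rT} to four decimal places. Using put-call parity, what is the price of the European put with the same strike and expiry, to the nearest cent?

e^(−rT) = e^(−0.032·0.1667) = 0.9947
Put-call parity: C − P = S − K·e^(−rT) = 423 − 419·0.9947 = 423 − 416.7793 = 6.2207
P = C − (C − P) = 21.67 − (6.2207) = 15.4493

€15.45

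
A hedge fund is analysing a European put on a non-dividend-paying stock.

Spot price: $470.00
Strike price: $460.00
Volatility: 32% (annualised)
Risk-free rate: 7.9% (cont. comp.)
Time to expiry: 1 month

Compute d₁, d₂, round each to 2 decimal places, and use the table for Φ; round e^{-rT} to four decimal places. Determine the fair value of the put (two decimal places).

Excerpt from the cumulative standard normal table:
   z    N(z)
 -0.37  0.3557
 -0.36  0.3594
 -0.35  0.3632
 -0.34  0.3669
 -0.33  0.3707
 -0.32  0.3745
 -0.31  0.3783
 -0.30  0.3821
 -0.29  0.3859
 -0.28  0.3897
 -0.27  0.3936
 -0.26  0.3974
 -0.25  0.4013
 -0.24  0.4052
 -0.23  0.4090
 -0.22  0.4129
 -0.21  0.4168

σ√T = 0.32·√0.08333 = 0.0924
d₁ = [ln(470/460) + (0.079 + 0.32²/2)·0.08333] / 0.0924 = [0.0215 + 0.0109] / 0.0924 = 0.3503 → 0.35
d₂ = d₁ − σ√T = 0.3503 − 0.0924 = 0.2579 → 0.26
e^(−rT) = e^(−0.079·0.08333) = 0.9934
P = 460·0.9934·N(-0.26) − 470·N(-0.35) = 460·0.9934·0.3974 − 470·0.3632 = 181.5975 − 170.7040 = 10.8935

$10.89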